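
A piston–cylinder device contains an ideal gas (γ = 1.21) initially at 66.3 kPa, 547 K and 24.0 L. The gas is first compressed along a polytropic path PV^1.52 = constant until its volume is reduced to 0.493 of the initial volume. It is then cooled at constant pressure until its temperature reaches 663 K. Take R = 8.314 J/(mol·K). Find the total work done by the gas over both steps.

n = P₁V₁/(RT₁) = 66.3×24.0/(8.314×547) = 0.350 mol.
Step 1 — Polytropic n=1.52: T₂ = T₁(V₁/V₂)^(n−1) = 547×(2.03)^0.52 = 790 K; P₂ = P₁(V₁/V₂)^n = 194 kPa.
W = (P₁V₁−P₂V₂)/(n−1) = (66.3×24.0−194×11.8)/0.52 = -1360 J.
ΔU = nCvΔT = 0.350×39.6×(790−547) = 3370 J.
Q = ΔU + W = 2010 J.
State after step 1: P = 194 kPa, V = 11.8 L, T = 790 K.
Step 2 — Isobaric: P stays 194 kPa; V/T = const ⇒ T₂ = 663 K, V₂ = 9.93 L.
W = PΔV = 194×(9.93−11.8) kPa·L = -370 J.
ΔU = nCvΔT = 0.350×39.6×(663−790) = -1760 J.
Q = ΔU + W = nCpΔT = -2130 J.
Net over both steps: W = -1730 J, Q = -123 J, ΔU = 1610 J.

-1730 J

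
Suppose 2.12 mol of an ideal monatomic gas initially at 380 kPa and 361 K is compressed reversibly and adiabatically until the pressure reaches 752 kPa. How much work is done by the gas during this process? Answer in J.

V₁ = nRT₁/P₁ = 2.12×8.314×361/380 = 16.7 L.
Adiabatic: T₂/T₁ = (P₂/P₁)^((γ−1)/γ) ⇒ T₂ = 361×(1.98)^0.400 = 474 K; V₂ = 11.1 L.
ΔU = nCvΔT = 2.12×12.5×(474−361) = 3000 J.
Q = 0 for an adiabatic process, so W = −ΔU = -3000 J.

-3000 J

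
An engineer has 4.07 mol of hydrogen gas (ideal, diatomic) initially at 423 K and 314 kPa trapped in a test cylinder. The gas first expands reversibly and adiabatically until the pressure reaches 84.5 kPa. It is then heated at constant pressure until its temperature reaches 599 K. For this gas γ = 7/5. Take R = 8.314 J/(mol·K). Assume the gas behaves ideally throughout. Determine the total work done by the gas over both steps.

21600 J

V₁ = nRT₁/P₁ = 4.07×8.314×423/314 = 45.6 L.
Step 1 — Adiabatic: T₂/T₁ = (P₂/P₁)^((γ−1)/γ) ⇒ T₂ = 423×(0.269)^0.286 = 291 K; V₂ = 116 L.
ΔU = nCvΔT = 4.07×20.8×(291−423) = -11200 J.
Q = 0 for an adiabatic process, so W = −ΔU = 11200 J.
State after step 1: P = 84.5 kPa, V = 116 L, T = 291 K.
Step 2 — Isobaric: P stays 84.5 kPa; V/T = const ⇒ T₂ = 599 K, V₂ = 240 L.
W = PΔV = 84.5×(240−116) kPa·L = 10400 J.
ΔU = nCvΔT = 4.07×20.8×(599−291) = 26100 J.
Q = ΔU + W = nCpΔT = 36500 J.
Net over both steps: W = 21600 J, Q = 36500 J, ΔU = 14900 J.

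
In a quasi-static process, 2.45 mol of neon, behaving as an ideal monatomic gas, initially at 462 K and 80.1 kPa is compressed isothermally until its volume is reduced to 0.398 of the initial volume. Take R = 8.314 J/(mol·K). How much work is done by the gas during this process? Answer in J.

-8670 J

V₁ = nRT₁/P₁ = 2.45×8.314×462/80.1 = 117 L.
Isothermal: T stays 462 K; PV = const ⇒ V₂ = 46.8 L, P₂ = 201 kPa.
W = nRT ln(V₂/V₁) = 2.45×8.314×462×ln(0.398) = -8670 J.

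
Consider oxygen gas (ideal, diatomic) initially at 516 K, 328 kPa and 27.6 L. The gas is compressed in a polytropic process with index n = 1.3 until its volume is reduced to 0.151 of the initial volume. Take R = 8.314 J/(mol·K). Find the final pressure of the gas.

3830 kPa

Polytropic n=1.3: T₂ = T₁(V₁/V₂)^(n−1) = 516×(6.62)^0.30 = 910 K; P₂ = P₁(V₁/V₂)^n = 3830 kPa.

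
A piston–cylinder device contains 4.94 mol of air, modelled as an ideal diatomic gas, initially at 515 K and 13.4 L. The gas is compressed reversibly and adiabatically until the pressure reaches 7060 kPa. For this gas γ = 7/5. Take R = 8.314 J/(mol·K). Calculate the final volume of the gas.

P₁ = nRT₁/V₁ = 4.94×8.314×515/13.4 = 1580 kPa.
Adiabatic: T₂/T₁ = (P₂/P₁)^((γ−1)/γ) ⇒ T₂ = 515×(4.47)^0.286 = 790 K; V₂ = 4.60 L.

4.60 L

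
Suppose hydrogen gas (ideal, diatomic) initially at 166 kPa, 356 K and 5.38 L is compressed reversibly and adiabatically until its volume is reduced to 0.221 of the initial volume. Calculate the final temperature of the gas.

651 K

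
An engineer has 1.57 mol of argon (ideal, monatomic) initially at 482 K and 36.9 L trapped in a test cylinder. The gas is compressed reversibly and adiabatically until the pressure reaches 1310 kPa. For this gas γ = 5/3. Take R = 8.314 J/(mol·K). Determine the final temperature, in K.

1090 K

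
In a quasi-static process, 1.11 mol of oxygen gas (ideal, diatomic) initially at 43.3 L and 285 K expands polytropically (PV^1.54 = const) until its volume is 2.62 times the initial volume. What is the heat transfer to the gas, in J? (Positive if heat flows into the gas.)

-691 J

P₁ = nRT₁/V₁ = 1.11×8.314×285/43.3 = 60.7 kPa.
Polytropic n=1.54: T₂ = T₁(V₁/V₂)^(n−1) = 285×(0.382)^0.54 = 169 K; P₂ = P₁(V₁/V₂)^n = 13.8 kPa.
W = (P₁V₁−P₂V₂)/(n−1) = (60.7×43.3−13.8×113)/0.54 = 1980 J.
ΔU = nCvΔT = 1.11×20.8×(169−285) = -2670 J.
Q = ΔU + W = -691 J.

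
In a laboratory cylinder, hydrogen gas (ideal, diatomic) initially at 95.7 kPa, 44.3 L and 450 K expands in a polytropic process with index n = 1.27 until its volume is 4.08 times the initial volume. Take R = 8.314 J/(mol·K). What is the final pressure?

Polytropic n=1.27: T₂ = T₁(V₁/V₂)^(n−1) = 450×(0.245)^0.27 = 308 K; P₂ = P₁(V₁/V₂)^n = 16.0 kPa.

16.0 kPa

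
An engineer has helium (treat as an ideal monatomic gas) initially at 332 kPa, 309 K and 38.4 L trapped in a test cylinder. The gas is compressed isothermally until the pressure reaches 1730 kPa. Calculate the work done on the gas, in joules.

21000 J

n = P₁V₁/(RT₁) = 332×38.4/(8.314×309) = 4.96 mol.
Isothermal: T stays 309 K; PV = const ⇒ V₂ = 7.37 L, P₂ = 1730 kPa.
W = nRT ln(V₂/V₁) = 4.96×8.314×309×ln(0.192) = -21000 J.
Work done on the gas = −W_by = 21000 J.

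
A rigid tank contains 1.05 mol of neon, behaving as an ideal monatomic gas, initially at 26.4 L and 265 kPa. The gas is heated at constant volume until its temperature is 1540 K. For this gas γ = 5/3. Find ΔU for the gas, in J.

9670 J

T₁ = P₁V₁/(nR) = 265×26.4/(1.05×8.314) = 801 K.
Isochoric: V stays 26.4 L; P/T = const ⇒ T₂ = 1540 K, P₂ = 509 kPa.
For an ideal gas ΔU = nCvΔT with Cv = (3/2)R = 12.5 J/(mol·K).
ΔU = 1.05×12.5×(1540−801) = 9670 J.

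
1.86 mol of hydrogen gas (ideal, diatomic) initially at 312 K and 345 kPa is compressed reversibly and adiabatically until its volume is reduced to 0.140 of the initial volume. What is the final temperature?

685 K

V₁ = nRT₁/P₁ = 1.86×8.314×312/345 = 14.0 L.
Adiabatic: TV^(γ−1) = const ⇒ T₂ = 312×(7.14)^0.400 = 685 K; PV^γ = const ⇒ P₂ = 5410 kPa.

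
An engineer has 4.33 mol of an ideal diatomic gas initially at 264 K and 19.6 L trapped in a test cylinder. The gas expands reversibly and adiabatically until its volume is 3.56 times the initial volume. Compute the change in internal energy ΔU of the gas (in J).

P₁ = nRT₁/V₁ = 4.33×8.314×264/19.6 = 485 kPa.
Adiabatic: TV^(γ−1) = const ⇒ T₂ = 264×(0.281)^0.400 = 159 K; PV^γ = const ⇒ P₂ = 82.0 kPa.
For an ideal gas ΔU = nCvΔT with Cv = (5/2)R = 20.8 J/(mol·K).
ΔU = 4.33×20.8×(159−264) = -9460 J.

-9460 J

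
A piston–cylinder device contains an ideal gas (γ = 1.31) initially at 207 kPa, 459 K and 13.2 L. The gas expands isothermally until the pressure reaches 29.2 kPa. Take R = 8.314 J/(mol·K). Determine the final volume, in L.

Isothermal: T stays 459 K; PV = const ⇒ V₂ = 93.6 L, P₂ = 29.2 kPa.

93.6 L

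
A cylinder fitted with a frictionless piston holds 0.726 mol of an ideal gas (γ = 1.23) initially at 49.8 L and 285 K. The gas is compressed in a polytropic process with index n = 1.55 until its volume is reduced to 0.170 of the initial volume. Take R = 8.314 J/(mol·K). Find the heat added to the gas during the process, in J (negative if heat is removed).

P₁ = nRT₁/V₁ = 0.726×8.314×285/49.8 = 34.5 kPa.
Polytropic n=1.55: T₂ = T₁(V₁/V₂)^(n−1) = 285×(5.88)^0.55 = 755 K; P₂ = P₁(V₁/V₂)^n = 538 kPa.
W = (P₁V₁−P₂V₂)/(n−1) = (34.5×49.8−538×8.47)/0.55 = -5160 J.
ΔU = nCvΔT = 0.726×36.1×(755−285) = 12300 J.
Q = ΔU + W = 7180 J.

7180 J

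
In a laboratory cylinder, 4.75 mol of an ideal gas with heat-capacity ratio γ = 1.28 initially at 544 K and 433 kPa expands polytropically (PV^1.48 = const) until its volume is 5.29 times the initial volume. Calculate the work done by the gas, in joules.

24600 J

V₁ = nRT₁/P₁ = 4.75×8.314×544/433 = 49.6 L.
Polytropic n=1.48: T₂ = T₁(V₁/V₂)^(n−1) = 544×(0.189)^0.48 = 245 K; P₂ = P₁(V₁/V₂)^n = 36.8 kPa.
W = (P₁V₁−P₂V₂)/(n−1) = (433×49.6−36.8×262)/0.48 = 24600 J.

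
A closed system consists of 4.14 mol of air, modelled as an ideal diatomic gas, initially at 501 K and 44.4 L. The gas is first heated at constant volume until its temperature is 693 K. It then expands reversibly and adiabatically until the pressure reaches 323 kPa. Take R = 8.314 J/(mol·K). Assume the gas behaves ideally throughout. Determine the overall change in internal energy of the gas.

8450 J

P₁ = nRT₁/V₁ = 4.14×8.314×501/44.4 = 388 kPa.
Step 1 — Isochoric: V stays 44.4 L; P/T = const ⇒ T₂ = 693 K, P₂ = 537 kPa.
W = 0 (no volume change).
ΔU = nCvΔT = 4.14×20.8×(693−501) = 16500 J.
Q = ΔU = 16500 J.
State after step 1: P = 537 kPa, V = 44.4 L, T = 693 K.
Step 2 — Adiabatic: T₂/T₁ = (P₂/P₁)^((γ−1)/γ) ⇒ T₂ = 693×(0.601)^0.286 = 599 K; V₂ = 63.9 L.
ΔU = nCvΔT = 4.14×20.8×(599−693) = -8070 J.
Q = 0 for an adiabatic process, so W = −ΔU = 8070 J.
Net over both steps: W = 8070 J, Q = 16500 J, ΔU = 8450 J.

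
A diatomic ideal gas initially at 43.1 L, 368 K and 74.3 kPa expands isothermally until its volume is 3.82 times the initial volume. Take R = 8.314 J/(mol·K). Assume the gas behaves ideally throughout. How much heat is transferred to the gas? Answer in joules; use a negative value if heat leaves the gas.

4290 J

n = P₁V₁/(RT₁) = 74.3×43.1/(8.314×368) = 1.05 mol.
Isothermal: T stays 368 K; PV = const ⇒ V₂ = 165 L, P₂ = 19.5 kPa.
ΔU = 0 (ideal gas, T constant).
W = nRT ln(V₂/V₁) = 1.05×8.314×368×ln(3.82) = 4290 J.
Q = ΔU + W = 4290 J.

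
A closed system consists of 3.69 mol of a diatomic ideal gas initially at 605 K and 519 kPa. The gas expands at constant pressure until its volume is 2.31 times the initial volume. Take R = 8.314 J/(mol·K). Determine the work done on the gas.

V₁ = nRT₁/P₁ = 3.69×8.314×605/519 = 35.8 L.
Isobaric: P stays 519 kPa; V/T = const ⇒ T₂ = 1400 K, V₂ = 82.6 L.
W = PΔV = 519×(82.6−35.8) kPa·L = 24300 J.
Work done on the gas = −W_by = -24300 J.

-24300 J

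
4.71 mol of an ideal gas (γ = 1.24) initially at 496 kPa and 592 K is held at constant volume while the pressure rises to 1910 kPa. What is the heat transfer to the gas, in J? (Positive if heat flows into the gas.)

V₁ = nRT₁/P₁ = 4.71×8.314×592/496 = 46.7 L.
Isochoric: V stays 46.7 L; P/T = const ⇒ T₂ = 2280 K, P₂ = 1910 kPa.
W = 0 (no volume change).
ΔU = nCvΔT = 4.71×34.6×(2280−592) = 275000 J.
Q = ΔU = 275000 J.

275000 J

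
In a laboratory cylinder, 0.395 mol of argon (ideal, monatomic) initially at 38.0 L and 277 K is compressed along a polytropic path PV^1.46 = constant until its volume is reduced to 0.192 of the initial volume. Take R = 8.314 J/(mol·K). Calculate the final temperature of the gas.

592 K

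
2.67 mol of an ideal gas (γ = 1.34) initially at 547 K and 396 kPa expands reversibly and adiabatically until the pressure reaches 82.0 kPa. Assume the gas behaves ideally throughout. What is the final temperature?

V₁ = nRT₁/P₁ = 2.67×8.314×547/396 = 30.7 L.
Adiabatic: T₂/T₁ = (P₂/P₁)^((γ−1)/γ) ⇒ T₂ = 547×(0.207)^0.254 = 367 K; V₂ = 99.3 L.

367 K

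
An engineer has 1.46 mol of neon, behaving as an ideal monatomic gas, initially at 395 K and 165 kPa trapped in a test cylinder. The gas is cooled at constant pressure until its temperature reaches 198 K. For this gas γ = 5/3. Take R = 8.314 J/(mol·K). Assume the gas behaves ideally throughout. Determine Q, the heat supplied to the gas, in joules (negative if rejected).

-5980 J

V₁ = nRT₁/P₁ = 1.46×8.314×395/165 = 29.1 L.
Isobaric: P stays 165 kPa; V/T = const ⇒ T₂ = 198 K, V₂ = 14.6 L.
W = PΔV = 165×(14.6−29.1) kPa·L = -2390 J.
ΔU = nCvΔT = 1.46×12.5×(198−395) = -3590 J.
Q = ΔU + W = nCpΔT = -5980 J.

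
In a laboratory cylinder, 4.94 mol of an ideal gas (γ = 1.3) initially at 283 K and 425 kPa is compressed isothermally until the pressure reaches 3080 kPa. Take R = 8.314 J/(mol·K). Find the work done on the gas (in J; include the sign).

V₁ = nRT₁/P₁ = 4.94×8.314×283/425 = 27.3 L.
Isothermal: T stays 283 K; PV = const ⇒ V₂ = 3.77 L, P₂ = 3080 kPa.
W = nRT ln(V₂/V₁) = 4.94×8.314×283×ln(0.138) = -23000 J.
Work done on the gas = −W_by = 23000 J.

23000 J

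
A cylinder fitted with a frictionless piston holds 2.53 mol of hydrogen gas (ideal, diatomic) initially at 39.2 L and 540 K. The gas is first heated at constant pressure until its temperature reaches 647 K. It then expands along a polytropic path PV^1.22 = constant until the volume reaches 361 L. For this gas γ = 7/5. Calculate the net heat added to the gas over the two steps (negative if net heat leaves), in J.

17900 J

P₁ = nRT₁/V₁ = 2.53×8.314×540/39.2 = 290 kPa.
Step 1 — Isobaric: P stays 290 kPa; V/T = const ⇒ T₂ = 647 K, V₂ = 47.0 L.
W = PΔV = 290×(47.0−39.2) kPa·L = 2250 J.
ΔU = nCvΔT = 2.53×20.8×(647−540) = 5630 J.
Q = ΔU + W = nCpΔT = 7880 J.
State after step 1: P = 290 kPa, V = 47.0 L, T = 647 K.
Step 2 — Polytropic n=1.22: T₂ = T₁(V₁/V₂)^(n−1) = 647×(0.130)^0.22 = 413 K; P₂ = P₁(V₁/V₂)^n = 24.1 kPa.
W = (P₁V₁−P₂V₂)/(n−1) = (290×47.0−24.1×361)/0.22 = 22400 J.
ΔU = nCvΔT = 2.53×20.8×(413−647) = -12300 J.
Q = ΔU + W = 10100 J.
Net over both steps: W = 24600 J, Q = 17900 J, ΔU = -6670 J.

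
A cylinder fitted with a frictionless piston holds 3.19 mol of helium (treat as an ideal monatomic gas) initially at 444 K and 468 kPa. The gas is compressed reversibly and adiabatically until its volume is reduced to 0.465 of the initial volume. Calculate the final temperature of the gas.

740 K

V₁ = nRT₁/P₁ = 3.19×8.314×444/468 = 25.2 L.
Adiabatic: TV^(γ−1) = const ⇒ T₂ = 444×(2.15)^0.667 = 740 K; PV^γ = const ⇒ P₂ = 1680 kPa.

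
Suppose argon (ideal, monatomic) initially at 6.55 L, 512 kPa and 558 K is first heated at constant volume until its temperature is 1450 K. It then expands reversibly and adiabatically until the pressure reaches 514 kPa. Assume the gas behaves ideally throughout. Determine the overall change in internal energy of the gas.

n = P₁V₁/(RT₁) = 512×6.55/(8.314×558) = 0.723 mol.
Step 1 — Isochoric: V stays 6.55 L; P/T = const ⇒ T₂ = 1450 K, P₂ = 1330 kPa.
W = 0 (no volume change).
ΔU = nCvΔT = 0.723×12.5×(1450−558) = 8040 J.
Q = ΔU = 8040 J.
State after step 1: P = 1330 kPa, V = 6.55 L, T = 1450 K.
Step 2 — Adiabatic: T₂/T₁ = (P₂/P₁)^((γ−1)/γ) ⇒ T₂ = 1450×(0.386)^0.400 = 991 K; V₂ = 11.6 L.
ΔU = nCvΔT = 0.723×12.5×(991−1450) = -4140 J.
Q = 0 for an adiabatic process, so W = −ΔU = 4140 J.
Net over both steps: W = 4140 J, Q = 8040 J, ΔU = 3910 J.

3910 J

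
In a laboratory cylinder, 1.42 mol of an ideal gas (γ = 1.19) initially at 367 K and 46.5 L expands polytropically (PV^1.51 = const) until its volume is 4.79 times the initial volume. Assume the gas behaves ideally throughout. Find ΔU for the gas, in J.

P₁ = nRT₁/V₁ = 1.42×8.314×367/46.5 = 93.2 kPa.
Polytropic n=1.51: T₂ = T₁(V₁/V₂)^(n−1) = 367×(0.209)^0.51 = 165 K; P₂ = P₁(V₁/V₂)^n = 8.75 kPa.
For an ideal gas ΔU = nCvΔT with Cv = R/(γ−1) = 43.8 J/(mol·K).
ΔU = 1.42×43.8×(165−367) = -12500 J.

-12500 J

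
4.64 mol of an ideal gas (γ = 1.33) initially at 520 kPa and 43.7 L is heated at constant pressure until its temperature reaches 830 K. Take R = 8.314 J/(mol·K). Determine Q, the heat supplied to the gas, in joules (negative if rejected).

37500 J

T₁ = P₁V₁/(nR) = 520×43.7/(4.64×8.314) = 589 K.
Isobaric: P stays 520 kPa; V/T = const ⇒ T₂ = 830 K, V₂ = 61.6 L.
W = PΔV = 520×(61.6−43.7) kPa·L = 9290 J.
ΔU = nCvΔT = 4.64×25.2×(830−589) = 28200 J.
Q = ΔU + W = nCpΔT = 37500 J.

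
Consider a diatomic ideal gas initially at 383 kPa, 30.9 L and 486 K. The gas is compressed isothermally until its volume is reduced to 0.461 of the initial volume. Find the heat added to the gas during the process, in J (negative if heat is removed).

n = P₁V₁/(RT₁) = 383×30.9/(8.314×486) = 2.93 mol.
Isothermal: T stays 486 K; PV = const ⇒ V₂ = 14.2 L, P₂ = 831 kPa.
ΔU = 0 (ideal gas, T constant).
W = nRT ln(V₂/V₁) = 2.93×8.314×486×ln(0.461) = -9160 J.
Q = ΔU + W = -9160 J.

-9160 J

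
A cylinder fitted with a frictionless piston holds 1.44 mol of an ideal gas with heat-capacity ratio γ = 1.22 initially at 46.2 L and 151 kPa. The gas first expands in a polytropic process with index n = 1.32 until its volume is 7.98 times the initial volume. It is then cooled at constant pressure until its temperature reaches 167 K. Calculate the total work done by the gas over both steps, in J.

9000 J

T₁ = P₁V₁/(nR) = 151×46.2/(1.44×8.314) = 583 K.
Step 1 — Polytropic n=1.32: T₂ = T₁(V₁/V₂)^(n−1) = 583×(0.125)^0.32 = 300 K; P₂ = P₁(V₁/V₂)^n = 9.73 kPa.
W = (P₁V₁−P₂V₂)/(n−1) = (151×46.2−9.73×369)/0.32 = 10600 J.
ΔU = nCvΔT = 1.44×37.8×(300−583) = -15400 J.
Q = ΔU + W = -4810 J.
State after step 1: P = 9.73 kPa, V = 369 L, T = 300 K.
Step 2 — Isobaric: P stays 9.73 kPa; V/T = const ⇒ T₂ = 167 K, V₂ = 205 L.
W = PΔV = 9.73×(205−369) kPa·L = -1590 J.
ΔU = nCvΔT = 1.44×37.8×(167−300) = -7230 J.
Q = ΔU + W = nCpΔT = -8820 J.
Net over both steps: W = 9000 J, Q = -13600 J, ΔU = -22600 J.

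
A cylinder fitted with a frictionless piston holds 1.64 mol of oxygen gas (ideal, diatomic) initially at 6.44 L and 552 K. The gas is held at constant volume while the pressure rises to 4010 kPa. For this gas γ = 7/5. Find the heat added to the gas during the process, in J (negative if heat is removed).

P₁ = nRT₁/V₁ = 1.64×8.314×552/6.44 = 1170 kPa.
Isochoric: V stays 6.44 L; P/T = const ⇒ T₂ = 1890 K, P₂ = 4010 kPa.
W = 0 (no volume change).
ΔU = nCvΔT = 1.64×20.8×(1890−552) = 45700 J.
Q = ΔU = 45700 J.

45700 J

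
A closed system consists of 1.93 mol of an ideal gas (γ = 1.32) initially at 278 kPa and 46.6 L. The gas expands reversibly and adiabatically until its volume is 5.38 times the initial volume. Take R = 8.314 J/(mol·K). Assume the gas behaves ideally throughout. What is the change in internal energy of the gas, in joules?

T₁ = P₁V₁/(nR) = 278×46.6/(1.93×8.314) = 807 K.
Adiabatic: TV^(γ−1) = const ⇒ T₂ = 807×(0.186)^0.320 = 471 K; PV^γ = const ⇒ P₂ = 30.2 kPa.
For an ideal gas ΔU = nCvΔT with Cv = R/(γ−1) = 26.0 J/(mol·K).
ΔU = 1.93×26.0×(471−807) = -16900 J.

-16900 J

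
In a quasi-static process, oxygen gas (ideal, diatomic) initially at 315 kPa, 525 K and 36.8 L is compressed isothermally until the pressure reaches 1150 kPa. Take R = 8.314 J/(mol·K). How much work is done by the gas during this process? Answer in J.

-15000 J

n = P₁V₁/(RT₁) = 315×36.8/(8.314×525) = 2.66 mol.
Isothermal: T stays 525 K; PV = const ⇒ V₂ = 10.1 L, P₂ = 1150 kPa.
W = nRT ln(V₂/V₁) = 2.66×8.314×525×ln(0.274) = -15000 J.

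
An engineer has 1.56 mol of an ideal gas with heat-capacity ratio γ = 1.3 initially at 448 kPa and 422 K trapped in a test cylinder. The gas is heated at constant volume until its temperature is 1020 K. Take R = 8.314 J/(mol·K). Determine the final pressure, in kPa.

1080 kPa

V₁ = nRT₁/P₁ = 1.56×8.314×422/448 = 12.2 L.
Isochoric: V stays 12.2 L; P/T = const ⇒ T₂ = 1020 K, P₂ = 1080 kPa.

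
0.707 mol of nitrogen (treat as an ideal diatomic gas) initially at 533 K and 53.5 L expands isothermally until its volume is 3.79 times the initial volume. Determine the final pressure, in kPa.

P₁ = nRT₁/V₁ = 0.707×8.314×533/53.5 = 58.6 kPa.
Isothermal: T stays 533 K; PV = const ⇒ V₂ = 203 L, P₂ = 15.5 kPa.

15.5 kPa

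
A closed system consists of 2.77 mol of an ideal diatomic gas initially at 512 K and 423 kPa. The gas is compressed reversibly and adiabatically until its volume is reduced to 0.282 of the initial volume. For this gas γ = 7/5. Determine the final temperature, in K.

V₁ = nRT₁/P₁ = 2.77×8.314×512/423 = 27.9 L.
Adiabatic: TV^(γ−1) = const ⇒ T₂ = 512×(3.55)^0.400 = 850 K; PV^γ = const ⇒ P₂ = 2490 kPa.

850 K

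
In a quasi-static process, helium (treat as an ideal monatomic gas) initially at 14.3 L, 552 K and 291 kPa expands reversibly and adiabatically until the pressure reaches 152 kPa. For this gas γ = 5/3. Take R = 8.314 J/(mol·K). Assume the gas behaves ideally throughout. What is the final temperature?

Adiabatic: T₂/T₁ = (P₂/P₁)^((γ−1)/γ) ⇒ T₂ = 552×(0.522)^0.400 = 426 K; V₂ = 21.1 L.

426 K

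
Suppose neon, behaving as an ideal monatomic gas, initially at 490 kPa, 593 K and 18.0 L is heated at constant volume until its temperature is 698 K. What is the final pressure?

577 kPa

Isochoric: V stays 18.0 L; P/T = const ⇒ T₂ = 698 K, P₂ = 577 kPa.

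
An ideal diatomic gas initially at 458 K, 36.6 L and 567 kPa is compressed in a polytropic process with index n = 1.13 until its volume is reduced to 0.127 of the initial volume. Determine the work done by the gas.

n = P₁V₁/(RT₁) = 567×36.6/(8.314×458) = 5.45 mol.
Polytropic n=1.13: T₂ = T₁(V₁/V₂)^(n−1) = 458×(7.87)^0.13 = 599 K; P₂ = P₁(V₁/V₂)^n = 5840 kPa.
W = (P₁V₁−P₂V₂)/(n−1) = (567×36.6−5840×4.65)/0.13 = -49100 J.

-49100 J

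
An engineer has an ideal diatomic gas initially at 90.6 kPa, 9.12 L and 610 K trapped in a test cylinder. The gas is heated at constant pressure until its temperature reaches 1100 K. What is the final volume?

16.4 L

Isobaric: P stays 90.6 kPa; V/T = const ⇒ T₂ = 1100 K, V₂ = 16.4 L.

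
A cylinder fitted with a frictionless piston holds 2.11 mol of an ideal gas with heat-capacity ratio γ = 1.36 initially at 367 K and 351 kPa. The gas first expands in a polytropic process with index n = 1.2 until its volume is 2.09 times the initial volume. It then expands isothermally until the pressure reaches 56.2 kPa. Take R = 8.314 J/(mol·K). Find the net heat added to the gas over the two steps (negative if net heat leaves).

7220 J

V₁ = nRT₁/P₁ = 2.11×8.314×367/351 = 18.3 L.
Step 1 — Polytropic n=1.2: T₂ = T₁(V₁/V₂)^(n−1) = 367×(0.478)^0.20 = 317 K; P₂ = P₁(V₁/V₂)^n = 145 kPa.
W = (P₁V₁−P₂V₂)/(n−1) = (351×18.3−145×38.3)/0.20 = 4410 J.
ΔU = nCvΔT = 2.11×23.1×(317−367) = -2450 J.
Q = ΔU + W = 1960 J.
State after step 1: P = 145 kPa, V = 38.3 L, T = 317 K.
Step 2 — Isothermal: T stays 317 K; PV = const ⇒ V₂ = 98.9 L, P₂ = 56.2 kPa.
ΔU = 0 (ideal gas, T constant).
W = nRT ln(V₂/V₁) = 2.11×8.314×317×ln(2.58) = 5260 J.
Q = ΔU + W = 5260 J.
Net over both steps: W = 9680 J, Q = 7220 J, ΔU = -2450 J.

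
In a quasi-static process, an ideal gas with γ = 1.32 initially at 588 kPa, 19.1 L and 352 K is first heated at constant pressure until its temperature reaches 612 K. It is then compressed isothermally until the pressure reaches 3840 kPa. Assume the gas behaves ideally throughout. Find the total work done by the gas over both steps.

-28300 J

n = P₁V₁/(RT₁) = 588×19.1/(8.314×352) = 3.84 mol.
Step 1 — Isobaric: P stays 588 kPa; V/T = const ⇒ T₂ = 612 K, V₂ = 33.2 L.
W = PΔV = 588×(33.2−19.1) kPa·L = 8300 J.
ΔU = nCvΔT = 3.84×26.0×(612−352) = 25900 J.
Q = ΔU + W = nCpΔT = 34200 J.
State after step 1: P = 588 kPa, V = 33.2 L, T = 612 K.
Step 2 — Isothermal: T stays 612 K; PV = const ⇒ V₂ = 5.08 L, P₂ = 3840 kPa.
ΔU = 0 (ideal gas, T constant).
W = nRT ln(V₂/V₁) = 3.84×8.314×612×ln(0.153) = -36600 J.
Q = ΔU + W = -36600 J.
Net over both steps: W = -28300 J, Q = -2420 J, ΔU = 25900 J.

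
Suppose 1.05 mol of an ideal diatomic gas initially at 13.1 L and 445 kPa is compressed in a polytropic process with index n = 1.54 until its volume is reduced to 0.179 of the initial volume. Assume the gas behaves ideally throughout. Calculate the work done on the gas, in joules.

16500 J

T₁ = P₁V₁/(nR) = 445×13.1/(1.05×8.314) = 668 K.
Polytropic n=1.54: T₂ = T₁(V₁/V₂)^(n−1) = 668×(5.59)^0.54 = 1690 K; P₂ = P₁(V₁/V₂)^n = 6290 kPa.
W = (P₁V₁−P₂V₂)/(n−1) = (445×13.1−6290×2.34)/0.54 = -16500 J.
Work done on the gas = −W_by = 16500 J.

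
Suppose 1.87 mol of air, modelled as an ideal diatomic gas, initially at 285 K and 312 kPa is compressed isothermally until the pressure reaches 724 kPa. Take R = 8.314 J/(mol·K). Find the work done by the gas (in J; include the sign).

-3730 J

V₁ = nRT₁/P₁ = 1.87×8.314×285/312 = 14.2 L.
Isothermal: T stays 285 K; PV = const ⇒ V₂ = 6.12 L, P₂ = 724 kPa.
W = nRT ln(V₂/V₁) = 1.87×8.314×285×ln(0.431) = -3730 J.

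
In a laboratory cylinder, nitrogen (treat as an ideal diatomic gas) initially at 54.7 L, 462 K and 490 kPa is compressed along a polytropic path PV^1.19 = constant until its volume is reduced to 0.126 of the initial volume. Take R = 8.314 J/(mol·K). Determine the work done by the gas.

n = P₁V₁/(RT₁) = 490×54.7/(8.314×462) = 6.98 mol.
Polytropic n=1.19: T₂ = T₁(V₁/V₂)^(n−1) = 462×(7.94)^0.19 = 685 K; P₂ = P₁(V₁/V₂)^n = 5760 kPa.
W = (P₁V₁−P₂V₂)/(n−1) = (490×54.7−5760×6.89)/0.19 = -68000 J.

-68000 J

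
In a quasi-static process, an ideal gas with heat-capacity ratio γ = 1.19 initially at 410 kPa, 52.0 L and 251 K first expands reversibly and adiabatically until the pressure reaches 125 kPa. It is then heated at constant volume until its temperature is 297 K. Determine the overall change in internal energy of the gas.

20600 J

n = P₁V₁/(RT₁) = 410×52.0/(8.314×251) = 10.2 mol.
Step 1 — Adiabatic: T₂/T₁ = (P₂/P₁)^((γ−1)/γ) ⇒ T₂ = 251×(0.305)^0.160 = 208 K; V₂ = 141 L.
ΔU = nCvΔT = 10.2×43.8×(208−251) = -19400 J.
Q = 0 for an adiabatic process, so W = −ΔU = 19400 J.
State after step 1: P = 125 kPa, V = 141 L, T = 208 K.
Step 2 — Isochoric: V stays 141 L; P/T = const ⇒ T₂ = 297 K, P₂ = 179 kPa.
W = 0 (no volume change).
ΔU = nCvΔT = 10.2×43.8×(297−208) = 39900 J.
Q = ΔU = 39900 J.
Net over both steps: W = 19400 J, Q = 39900 J, ΔU = 20600 J.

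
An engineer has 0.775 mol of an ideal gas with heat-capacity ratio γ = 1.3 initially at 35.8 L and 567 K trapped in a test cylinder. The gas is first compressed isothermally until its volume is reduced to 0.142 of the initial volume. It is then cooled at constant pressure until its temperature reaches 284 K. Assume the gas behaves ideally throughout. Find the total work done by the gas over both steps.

-8950 J

P₁ = nRT₁/V₁ = 0.775×8.314×567/35.8 = 102 kPa.
Step 1 — Isothermal: T stays 567 K; PV = const ⇒ V₂ = 5.08 L, P₂ = 719 kPa.
ΔU = 0 (ideal gas, T constant).
W = nRT ln(V₂/V₁) = 0.775×8.314×567×ln(0.142) = -7130 J.
Q = ΔU + W = -7130 J.
State after step 1: P = 719 kPa, V = 5.08 L, T = 567 K.
Step 2 — Isobaric: P stays 719 kPa; V/T = const ⇒ T₂ = 284 K, V₂ = 2.55 L.
W = PΔV = 719×(2.55−5.08) kPa·L = -1820 J.
ΔU = nCvΔT = 0.775×27.7×(284−567) = -6080 J.
Q = ΔU + W = nCpΔT = -7900 J.
Net over both steps: W = -8950 J, Q = -15000 J, ΔU = -6080 J.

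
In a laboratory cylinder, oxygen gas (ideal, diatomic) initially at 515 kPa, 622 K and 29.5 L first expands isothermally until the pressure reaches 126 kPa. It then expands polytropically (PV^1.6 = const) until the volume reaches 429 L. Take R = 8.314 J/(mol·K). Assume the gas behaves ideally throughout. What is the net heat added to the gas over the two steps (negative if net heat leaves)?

n = P₁V₁/(RT₁) = 515×29.5/(8.314×622) = 2.94 mol.
Step 1 — Isothermal: T stays 622 K; PV = const ⇒ V₂ = 121 L, P₂ = 126 kPa.
ΔU = 0 (ideal gas, T constant).
W = nRT ln(V₂/V₁) = 2.94×8.314×622×ln(4.09) = 21400 J.
Q = ΔU + W = 21400 J.
State after step 1: P = 126 kPa, V = 121 L, T = 622 K.
Step 2 — Polytropic n=1.6: T₂ = T₁(V₁/V₂)^(n−1) = 622×(0.281)^0.60 = 290 K; P₂ = P₁(V₁/V₂)^n = 16.5 kPa.
W = (P₁V₁−P₂V₂)/(n−1) = (126×121−16.5×429)/0.60 = 13500 J.
ΔU = nCvΔT = 2.94×20.8×(290−622) = -20200 J.
Q = ΔU + W = -6750 J.
Net over both steps: W = 34900 J, Q = 14600 J, ΔU = -20200 J.

14600 J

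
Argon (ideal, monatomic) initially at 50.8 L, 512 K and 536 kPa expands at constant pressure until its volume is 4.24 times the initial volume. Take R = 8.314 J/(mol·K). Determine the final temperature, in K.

2170 K

Isobaric: P stays 536 kPa; V/T = const ⇒ T₂ = 2170 K, V₂ = 215 L.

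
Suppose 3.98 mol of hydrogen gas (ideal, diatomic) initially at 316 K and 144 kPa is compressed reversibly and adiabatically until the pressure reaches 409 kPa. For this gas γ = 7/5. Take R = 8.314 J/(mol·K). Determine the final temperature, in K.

V₁ = nRT₁/P₁ = 3.98×8.314×316/144 = 72.6 L.
Adiabatic: T₂/T₁ = (P₂/P₁)^((γ−1)/γ) ⇒ T₂ = 316×(2.84)^0.286 = 426 K; V₂ = 34.4 L.

426 K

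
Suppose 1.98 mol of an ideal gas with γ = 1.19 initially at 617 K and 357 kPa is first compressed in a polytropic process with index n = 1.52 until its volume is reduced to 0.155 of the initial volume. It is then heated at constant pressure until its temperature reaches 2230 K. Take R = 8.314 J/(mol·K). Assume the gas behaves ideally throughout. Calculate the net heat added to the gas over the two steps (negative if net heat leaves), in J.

V₁ = nRT₁/P₁ = 1.98×8.314×617/357 = 28.5 L.
Step 1 — Polytropic n=1.52: T₂ = T₁(V₁/V₂)^(n−1) = 617×(6.45)^0.52 = 1630 K; P₂ = P₁(V₁/V₂)^n = 6070 kPa.
W = (P₁V₁−P₂V₂)/(n−1) = (357×28.5−6070×4.41)/0.52 = -32000 J.
ΔU = nCvΔT = 1.98×43.8×(1630−617) = 87500 J.
Q = ΔU + W = 55500 J.
State after step 1: P = 6070 kPa, V = 4.41 L, T = 1630 K.
Step 2 — Isobaric: P stays 6070 kPa; V/T = const ⇒ T₂ = 2230 K, V₂ = 6.05 L.
W = PΔV = 6070×(6.05−4.41) kPa·L = 9930 J.
ΔU = nCvΔT = 1.98×43.8×(2230−1630) = 52300 J.
Q = ΔU + W = nCpΔT = 62200 J.
Net over both steps: W = -22000 J, Q = 118000 J, ΔU = 140000 J.

118000 J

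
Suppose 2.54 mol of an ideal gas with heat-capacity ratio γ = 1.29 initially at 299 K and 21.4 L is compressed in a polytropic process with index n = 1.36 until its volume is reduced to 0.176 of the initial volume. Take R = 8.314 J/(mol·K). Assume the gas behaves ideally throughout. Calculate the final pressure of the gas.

3130 kPa

P₁ = nRT₁/V₁ = 2.54×8.314×299/21.4 = 295 kPa.
Polytropic n=1.36: T₂ = T₁(V₁/V₂)^(n−1) = 299×(5.68)^0.36 = 559 K; P₂ = P₁(V₁/V₂)^n = 3130 kPa.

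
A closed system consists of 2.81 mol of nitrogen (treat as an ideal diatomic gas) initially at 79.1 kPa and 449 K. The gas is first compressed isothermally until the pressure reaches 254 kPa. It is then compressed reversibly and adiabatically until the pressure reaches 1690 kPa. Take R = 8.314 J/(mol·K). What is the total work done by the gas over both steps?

V₁ = nRT₁/P₁ = 2.81×8.314×449/79.1 = 133 L.
Step 1 — Isothermal: T stays 449 K; PV = const ⇒ V₂ = 41.3 L, P₂ = 254 kPa.
ΔU = 0 (ideal gas, T constant).
W = nRT ln(V₂/V₁) = 2.81×8.314×449×ln(0.311) = -12200 J.
Q = ΔU + W = -12200 J.
State after step 1: P = 254 kPa, V = 41.3 L, T = 449 K.
Step 2 — Adiabatic: T₂/T₁ = (P₂/P₁)^((γ−1)/γ) ⇒ T₂ = 449×(6.65)^0.286 = 772 K; V₂ = 10.7 L.
ΔU = nCvΔT = 2.81×20.8×(772−449) = 18800 J.
Q = 0 for an adiabatic process, so W = −ΔU = -18800 J.
Net over both steps: W = -31100 J, Q = -12200 J, ΔU = 18800 J.

-31100 J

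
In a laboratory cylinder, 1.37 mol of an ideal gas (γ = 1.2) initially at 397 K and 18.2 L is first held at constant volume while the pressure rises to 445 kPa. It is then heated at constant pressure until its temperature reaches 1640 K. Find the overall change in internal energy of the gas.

P₁ = nRT₁/V₁ = 1.37×8.314×397/18.2 = 248 kPa.
Step 1 — Isochoric: V stays 18.2 L; P/T = const ⇒ T₂ = 711 K, P₂ = 445 kPa.
W = 0 (no volume change).
ΔU = nCvΔT = 1.37×41.6×(711−397) = 17900 J.
Q = ΔU = 17900 J.
State after step 1: P = 445 kPa, V = 18.2 L, T = 711 K.
Step 2 — Isobaric: P stays 445 kPa; V/T = const ⇒ T₂ = 1640 K, V₂ = 42.0 L.
W = PΔV = 445×(42.0−18.2) kPa·L = 10600 J.
ΔU = nCvΔT = 1.37×41.6×(1640−711) = 52900 J.
Q = ΔU + W = nCpΔT = 63500 J.
Net over both steps: W = 10600 J, Q = 81400 J, ΔU = 70800 J.

70800 J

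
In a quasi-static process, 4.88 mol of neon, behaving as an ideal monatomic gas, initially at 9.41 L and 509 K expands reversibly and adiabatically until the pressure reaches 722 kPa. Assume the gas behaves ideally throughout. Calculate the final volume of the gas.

18.3 L

P₁ = nRT₁/V₁ = 4.88×8.314×509/9.41 = 2190 kPa.
Adiabatic: T₂/T₁ = (P₂/P₁)^((γ−1)/γ) ⇒ T₂ = 509×(0.329)^0.400 = 326 K; V₂ = 18.3 L.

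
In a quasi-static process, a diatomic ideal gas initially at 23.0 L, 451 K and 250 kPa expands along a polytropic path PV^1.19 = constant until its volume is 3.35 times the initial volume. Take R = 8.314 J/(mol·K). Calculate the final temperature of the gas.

358 K

Polytropic n=1.19: T₂ = T₁(V₁/V₂)^(n−1) = 451×(0.299)^0.19 = 358 K; P₂ = P₁(V₁/V₂)^n = 59.3 kPa.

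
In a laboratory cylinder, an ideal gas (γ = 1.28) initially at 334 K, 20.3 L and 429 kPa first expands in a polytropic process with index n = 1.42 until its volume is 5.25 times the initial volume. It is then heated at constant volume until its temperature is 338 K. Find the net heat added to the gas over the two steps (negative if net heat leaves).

n = P₁V₁/(RT₁) = 429×20.3/(8.314×334) = 3.14 mol.
Step 1 — Polytropic n=1.42: T₂ = T₁(V₁/V₂)^(n−1) = 334×(0.190)^0.42 = 166 K; P₂ = P₁(V₁/V₂)^n = 40.7 kPa.
W = (P₁V₁−P₂V₂)/(n−1) = (429×20.3−40.7×107)/0.42 = 10400 J.
ΔU = nCvΔT = 3.14×29.7×(166−334) = -15600 J.
Q = ΔU + W = -5200 J.
State after step 1: P = 40.7 kPa, V = 107 L, T = 166 K.
Step 2 — Isochoric: V stays 107 L; P/T = const ⇒ T₂ = 338 K, P₂ = 82.7 kPa.
W = 0 (no volume change).
ΔU = nCvΔT = 3.14×29.7×(338−166) = 16000 J.
Q = ΔU = 16000 J.
Net over both steps: W = 10400 J, Q = 10800 J, ΔU = 372 J.

10800 J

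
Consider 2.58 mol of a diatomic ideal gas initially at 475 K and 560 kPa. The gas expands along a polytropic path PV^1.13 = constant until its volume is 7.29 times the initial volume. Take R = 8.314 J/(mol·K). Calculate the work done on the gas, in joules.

V₁ = nRT₁/P₁ = 2.58×8.314×475/560 = 18.2 L.
Polytropic n=1.13: T₂ = T₁(V₁/V₂)^(n−1) = 475×(0.137)^0.13 = 367 K; P₂ = P₁(V₁/V₂)^n = 59.3 kPa.
W = (P₁V₁−P₂V₂)/(n−1) = (560×18.2−59.3×133)/0.13 = 17800 J.
Work done on the gas = −W_by = -17800 J.

-17800 J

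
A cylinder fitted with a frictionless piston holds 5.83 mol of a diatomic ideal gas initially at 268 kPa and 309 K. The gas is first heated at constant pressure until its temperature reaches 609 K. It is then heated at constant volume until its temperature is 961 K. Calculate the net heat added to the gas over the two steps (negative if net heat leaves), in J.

93500 J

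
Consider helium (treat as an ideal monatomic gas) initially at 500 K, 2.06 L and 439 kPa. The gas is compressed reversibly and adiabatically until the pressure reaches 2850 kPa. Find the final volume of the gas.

0.671 L

Adiabatic: T₂/T₁ = (P₂/P₁)^((γ−1)/γ) ⇒ T₂ = 500×(6.49)^0.400 = 1060 K; V₂ = 0.671 L.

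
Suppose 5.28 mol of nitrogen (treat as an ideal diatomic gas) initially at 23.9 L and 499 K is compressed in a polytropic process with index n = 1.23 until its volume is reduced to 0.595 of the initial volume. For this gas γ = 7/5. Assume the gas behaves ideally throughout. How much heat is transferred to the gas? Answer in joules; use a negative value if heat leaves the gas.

-5130 J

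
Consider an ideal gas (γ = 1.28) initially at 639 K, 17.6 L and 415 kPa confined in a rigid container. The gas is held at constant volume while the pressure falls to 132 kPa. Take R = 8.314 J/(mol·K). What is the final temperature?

Isochoric: V stays 17.6 L; P/T = const ⇒ T₂ = 203 K, P₂ = 132 kPa.

203 K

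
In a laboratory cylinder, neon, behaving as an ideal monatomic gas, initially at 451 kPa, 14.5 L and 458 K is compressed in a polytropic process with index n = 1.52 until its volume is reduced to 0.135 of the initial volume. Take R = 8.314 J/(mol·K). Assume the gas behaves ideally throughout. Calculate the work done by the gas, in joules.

-23100 J

n = P₁V₁/(RT₁) = 451×14.5/(8.314×458) = 1.72 mol.
Polytropic n=1.52: T₂ = T₁(V₁/V₂)^(n−1) = 458×(7.41)^0.52 = 1300 K; P₂ = P₁(V₁/V₂)^n = 9460 kPa.
W = (P₁V₁−P₂V₂)/(n−1) = (451×14.5−9460×1.96)/0.52 = -23100 J.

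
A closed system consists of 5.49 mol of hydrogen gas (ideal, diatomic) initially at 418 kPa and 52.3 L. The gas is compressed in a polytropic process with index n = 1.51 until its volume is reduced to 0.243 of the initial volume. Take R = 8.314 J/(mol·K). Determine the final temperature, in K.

985 K

T₁ = P₁V₁/(nR) = 418×52.3/(5.49×8.314) = 479 K.
Polytropic n=1.51: T₂ = T₁(V₁/V₂)^(n−1) = 479×(4.12)^0.51 = 985 K; P₂ = P₁(V₁/V₂)^n = 3540 kPa.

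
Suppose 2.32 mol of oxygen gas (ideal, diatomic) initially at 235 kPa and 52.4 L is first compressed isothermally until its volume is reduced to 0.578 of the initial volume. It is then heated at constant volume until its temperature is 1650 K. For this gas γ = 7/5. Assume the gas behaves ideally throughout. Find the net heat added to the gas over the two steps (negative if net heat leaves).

42000 J

T₁ = P₁V₁/(nR) = 235×52.4/(2.32×8.314) = 638 K.
Step 1 — Isothermal: T stays 638 K; PV = const ⇒ V₂ = 30.3 L, P₂ = 407 kPa.
ΔU = 0 (ideal gas, T constant).
W = nRT ln(V₂/V₁) = 2.32×8.314×638×ln(0.578) = -6750 J.
Q = ΔU + W = -6750 J.
State after step 1: P = 407 kPa, V = 30.3 L, T = 638 K.
Step 2 — Isochoric: V stays 30.3 L; P/T = const ⇒ T₂ = 1650 K, P₂ = 1050 kPa.
W = 0 (no volume change).
ΔU = nCvΔT = 2.32×20.8×(1650−638) = 48800 J.
Q = ΔU = 48800 J.
Net over both steps: W = -6750 J, Q = 42000 J, ΔU = 48800 J.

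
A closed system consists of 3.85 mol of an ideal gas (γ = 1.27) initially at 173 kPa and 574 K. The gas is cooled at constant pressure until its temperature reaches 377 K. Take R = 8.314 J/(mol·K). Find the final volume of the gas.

69.8 L

V₁ = nRT₁/P₁ = 3.85×8.314×574/173 = 106 L.
Isobaric: P stays 173 kPa; V/T = const ⇒ T₂ = 377 K, V₂ = 69.8 L.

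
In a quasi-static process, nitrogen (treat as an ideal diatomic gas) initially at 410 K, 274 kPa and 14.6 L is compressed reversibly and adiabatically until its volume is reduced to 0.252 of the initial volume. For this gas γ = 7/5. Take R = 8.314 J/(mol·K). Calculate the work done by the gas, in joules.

-7360 J

n = P₁V₁/(RT₁) = 274×14.6/(8.314×410) = 1.17 mol.
Adiabatic: TV^(γ−1) = const ⇒ T₂ = 410×(3.97)^0.400 = 712 K; PV^γ = const ⇒ P₂ = 1890 kPa.
ΔU = nCvΔT = 1.17×20.8×(712−410) = 7360 J.
Q = 0 for an adiabatic process, so W = −ΔU = -7360 J.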